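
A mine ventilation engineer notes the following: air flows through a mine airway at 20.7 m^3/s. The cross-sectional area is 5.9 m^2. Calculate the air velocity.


3.5085 m/s

Velocity = flow rate / cross-sectional area
= 20.7 / 5.9
= 3.5085 m/s


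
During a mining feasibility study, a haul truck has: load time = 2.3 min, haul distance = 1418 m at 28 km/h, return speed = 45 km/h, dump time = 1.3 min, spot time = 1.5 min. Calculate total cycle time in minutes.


Convert haul speed to m/min: 28 * 1000/60 = 466.6666667 m/min
Haul time = 1418 / 466.6666667 = 3.038571429 min
Convert return speed to m/min: 45 * 1000/60 = 750 m/min
Return time = 1418 / 750 = 1.890666667 min
Total cycle time:
= 2.3 + 3.038571429 + 1.3 + 1.890666667 + 1.5
= 10.0292 min

10.0292 min


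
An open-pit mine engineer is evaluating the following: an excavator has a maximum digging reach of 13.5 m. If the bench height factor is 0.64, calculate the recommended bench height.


Bench height = reach * factor
= 13.5 * 0.64
= 8.64 m

8.64 m


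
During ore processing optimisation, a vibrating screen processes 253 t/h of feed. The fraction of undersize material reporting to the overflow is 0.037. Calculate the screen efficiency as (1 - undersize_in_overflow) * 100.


Screen efficiency = (1 - fraction of undersize in overflow) * 100
= (1 - 0.037) * 100
= 0.963 * 100
= 96.3%

96.3%


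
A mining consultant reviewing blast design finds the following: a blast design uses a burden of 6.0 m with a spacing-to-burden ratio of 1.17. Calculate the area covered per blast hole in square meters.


First, find the spacing:
Spacing = burden * ratio = 6.0 * 1.17
= 7.02 m
Then, calculate the area:
Area = burden * spacing = 6.0 * 7.02
= 42.12 m^2

42.12 m^2


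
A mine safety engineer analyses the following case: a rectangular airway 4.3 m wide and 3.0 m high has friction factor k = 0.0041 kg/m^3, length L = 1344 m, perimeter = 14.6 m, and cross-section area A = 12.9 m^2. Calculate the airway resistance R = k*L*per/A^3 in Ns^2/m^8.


0.0375 Ns^2/m^8

Compute the numerator:
k * L * per = 0.0041 * 1344 * 14.6
= 80.45184
Compute the denominator:
A^3 = 12.9^3 = 2146.689
Resistance:
R = 80.45184 / 2146.689
= 0.0375 Ns^2/m^8


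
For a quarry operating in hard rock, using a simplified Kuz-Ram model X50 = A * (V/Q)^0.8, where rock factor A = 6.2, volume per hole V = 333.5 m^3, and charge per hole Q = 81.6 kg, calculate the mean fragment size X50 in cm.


Compute V/Q:
V/Q = 333.5 / 81.6 = 4.087009804
Raise to the power 0.8:
(V/Q)^0.8 = 4.087009804^0.8 = 3.08407225
Multiply by A:
X50 = 6.2 * 3.08407225
= 19.1212 cm

19.1212 cm


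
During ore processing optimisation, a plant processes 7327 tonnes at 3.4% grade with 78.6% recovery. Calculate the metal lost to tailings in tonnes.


53.3113 tonnes

Total metal in feed:
= 7327 * 3.4 / 100 = 249.118 tonnes
Metal recovered:
= 249.118 * 78.6 / 100 = 195.806748 tonnes
Metal lost to tailings:
= 249.118 - 195.806748
= 53.3113 tonnes


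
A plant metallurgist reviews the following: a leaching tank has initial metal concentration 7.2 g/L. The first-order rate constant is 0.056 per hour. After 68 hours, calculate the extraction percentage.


Compute the exponent:
-k * t = -0.056 * 68 = -3.808
Remaining concentration:
C = 7.2 * exp(-3.808)
= 7.2 * 0.02219251964
= 0.1597861414 g/L
Extracted = 7.2 - 0.1597861414 = 7.040213859 g/L
Extraction % = 7.040213859 / 7.2 * 100
= 97.7807%

97.7807%


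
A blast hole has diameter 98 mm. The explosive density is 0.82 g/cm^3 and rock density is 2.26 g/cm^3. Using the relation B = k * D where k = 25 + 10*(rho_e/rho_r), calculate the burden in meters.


First, compute k:
rho_e / rho_r = 0.82 / 2.26 = 0.3628318584
k = 25 + 10 * 0.3628318584 = 28.62831858
Then, compute burden:
B = k * D / 1000 = 28.62831858 * 98 / 1000
= 2805.575221 / 1000
= 2.8056 m

2.8056 m


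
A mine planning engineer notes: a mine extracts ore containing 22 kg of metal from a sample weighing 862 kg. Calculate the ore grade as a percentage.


2.5522%

Ore grade = (metal mass / ore mass) * 100
= (22 / 862) * 100
= 0.02552204176 * 100
= 2.5522%


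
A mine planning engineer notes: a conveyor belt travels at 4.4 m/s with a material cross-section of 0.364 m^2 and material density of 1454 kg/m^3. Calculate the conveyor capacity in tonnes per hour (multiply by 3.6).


8383.415 t/h

Volumetric flow = speed * area
= 4.4 * 0.364 = 1.6016 m^3/s
Mass flow = volumetric * density
= 1.6016 * 1454 = 2328.7264 kg/s
Convert to t/h: multiply by 3.6
Capacity = 2328.7264 * 3.6
= 8383.415 t/h


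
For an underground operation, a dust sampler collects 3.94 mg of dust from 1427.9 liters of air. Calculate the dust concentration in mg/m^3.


2.7593 mg/m^3

Convert liters to m^3: 1 m^3 = 1000 L
Concentration = mass / volume * 1000
= 3.94 / 1427.9 * 1000
= 0.00275929687 * 1000
= 2.7593 mg/m^3


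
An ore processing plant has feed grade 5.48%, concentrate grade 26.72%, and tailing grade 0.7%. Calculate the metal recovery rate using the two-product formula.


Using the two-product formula:
R = 100 * c * (f - t) / (f * (c - t))
Numerator = 100 * 26.72 * (5.48 - 0.7)
= 100 * 26.72 * 4.78
= 12772.16
Denominator = 5.48 * (26.72 - 0.7)
= 5.48 * 26.02
= 142.5896
R = 12772.16 / 142.5896
= 89.5729%

89.5729%


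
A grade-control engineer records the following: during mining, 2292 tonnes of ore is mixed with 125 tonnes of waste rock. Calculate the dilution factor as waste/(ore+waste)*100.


5.1717%

Total material = ore + waste
= 2292 + 125 = 2417 tonnes
Dilution = waste / total * 100
= 125 / 2417 * 100
= 0.05171700455 * 100
= 5.1717%


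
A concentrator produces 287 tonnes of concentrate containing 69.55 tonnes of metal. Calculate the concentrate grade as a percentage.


24.2334%

Grade = (metal in concentrate / concentrate mass) * 100
= (69.55 / 287) * 100
= 0.2423344948 * 100
= 24.2334%


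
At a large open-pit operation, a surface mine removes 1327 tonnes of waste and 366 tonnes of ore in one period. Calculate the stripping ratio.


Stripping ratio = waste tonnage / ore tonnage
= 1327 / 366
= 3.6257

3.6257


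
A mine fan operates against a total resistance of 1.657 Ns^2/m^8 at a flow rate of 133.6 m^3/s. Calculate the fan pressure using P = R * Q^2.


Compute Q^2:
Q^2 = 133.6^2 = 17848.96
Compute pressure:
P = R * Q^2 = 1.657 * 17848.96
= 29575.7267 Pa

29575.7267 Pa


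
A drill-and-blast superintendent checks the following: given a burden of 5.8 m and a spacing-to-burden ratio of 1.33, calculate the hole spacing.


Spacing = burden * ratio
= 5.8 * 1.33
= 7.714 m

7.714 m


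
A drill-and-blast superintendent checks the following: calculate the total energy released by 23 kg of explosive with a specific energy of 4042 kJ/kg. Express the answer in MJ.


Energy = mass * specific_energy / 1000
= 23 * 4042 / 1000
= 92966 / 1000
= 92.966 MJ

92.966 MJ


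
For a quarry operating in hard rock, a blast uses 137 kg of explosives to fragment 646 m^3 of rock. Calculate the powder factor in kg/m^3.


Powder factor = explosive mass / rock volume
= 137 / 646
= 0.2121 kg/m^3

0.2121 kg/m^3


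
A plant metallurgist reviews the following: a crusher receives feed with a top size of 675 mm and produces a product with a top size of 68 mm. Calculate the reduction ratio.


Reduction ratio = feed size / product size
= 675 / 68
= 9.9265

9.9265


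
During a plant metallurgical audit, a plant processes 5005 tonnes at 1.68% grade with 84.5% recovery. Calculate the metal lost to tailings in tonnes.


13.033 tonnes

Total metal in feed:
= 5005 * 1.68 / 100 = 84.084 tonnes
Metal recovered:
= 84.084 * 84.5 / 100 = 71.05098 tonnes
Metal lost to tailings:
= 84.084 - 71.05098
= 13.033 tonnes


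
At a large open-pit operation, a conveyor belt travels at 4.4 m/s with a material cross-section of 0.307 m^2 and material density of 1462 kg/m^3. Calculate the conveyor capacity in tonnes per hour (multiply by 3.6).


Volumetric flow = speed * area
= 4.4 * 0.307 = 1.3508 m^3/s
Mass flow = volumetric * density
= 1.3508 * 1462 = 1974.8696 kg/s
Convert to t/h: multiply by 3.6
Capacity = 1974.8696 * 3.6
= 7109.5306 t/h

7109.5306 t/h


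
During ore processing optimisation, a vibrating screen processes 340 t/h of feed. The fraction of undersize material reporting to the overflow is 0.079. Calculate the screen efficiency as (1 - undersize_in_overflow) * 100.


92.1%

Screen efficiency = (1 - fraction of undersize in overflow) * 100
= (1 - 0.079) * 100
= 0.921 * 100
= 92.1%


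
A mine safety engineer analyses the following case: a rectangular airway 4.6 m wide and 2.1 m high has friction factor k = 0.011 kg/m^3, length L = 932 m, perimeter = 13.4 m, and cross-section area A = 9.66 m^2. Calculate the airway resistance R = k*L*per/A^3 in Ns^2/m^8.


Compute the numerator:
k * L * per = 0.011 * 932 * 13.4
= 137.3768
Compute the denominator:
A^3 = 9.66^3 = 901.428696
Resistance:
R = 137.3768 / 901.428696
= 0.1524 Ns^2/m^8

0.1524 Ns^2/m^8


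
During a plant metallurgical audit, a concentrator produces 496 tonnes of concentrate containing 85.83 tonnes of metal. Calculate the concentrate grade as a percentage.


Grade = (metal in concentrate / concentrate mass) * 100
= (85.83 / 496) * 100
= 0.1730443548 * 100
= 17.3044%

17.3044%


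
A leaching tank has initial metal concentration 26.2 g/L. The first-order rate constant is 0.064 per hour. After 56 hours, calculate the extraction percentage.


97.2236%

Compute the exponent:
-k * t = -0.064 * 56 = -3.584
Remaining concentration:
C = 26.2 * exp(-3.584)
= 26.2 * 0.02776441817
= 0.7274277561 g/L
Extracted = 26.2 - 0.7274277561 = 25.47257224 g/L
Extraction % = 25.47257224 / 26.2 * 100
= 97.2236%


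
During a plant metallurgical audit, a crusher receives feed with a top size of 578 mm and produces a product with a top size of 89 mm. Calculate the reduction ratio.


6.4944

Reduction ratio = feed size / product size
= 578 / 89
= 6.4944


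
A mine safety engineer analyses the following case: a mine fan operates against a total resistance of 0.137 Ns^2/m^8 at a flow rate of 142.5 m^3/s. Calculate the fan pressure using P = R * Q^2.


Compute Q^2:
Q^2 = 142.5^2 = 20306.25
Compute pressure:
P = R * Q^2 = 0.137 * 20306.25
= 2781.9563 Pa

2781.9563 Pa


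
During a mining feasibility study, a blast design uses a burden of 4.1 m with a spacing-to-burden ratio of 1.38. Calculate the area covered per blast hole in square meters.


23.1978 m^2

First, find the spacing:
Spacing = burden * ratio = 4.1 * 1.38
= 5.658 m
Then, calculate the area:
Area = burden * spacing = 4.1 * 5.658
= 23.1978 m^2


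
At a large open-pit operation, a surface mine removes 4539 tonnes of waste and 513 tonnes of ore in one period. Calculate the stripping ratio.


8.848

Stripping ratio = waste tonnage / ore tonnage
= 4539 / 513
= 8.848


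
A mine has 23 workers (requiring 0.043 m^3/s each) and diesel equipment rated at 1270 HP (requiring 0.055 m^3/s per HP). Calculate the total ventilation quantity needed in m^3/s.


70.839 m^3/s

Airflow for workers:
Q_people = 23 * 0.043 = 0.989 m^3/s
Airflow for diesel equipment:
Q_diesel = 1270 * 0.055 = 69.85 m^3/s
Total ventilation:
Q_total = 0.989 + 69.85
= 70.839 m^3/s


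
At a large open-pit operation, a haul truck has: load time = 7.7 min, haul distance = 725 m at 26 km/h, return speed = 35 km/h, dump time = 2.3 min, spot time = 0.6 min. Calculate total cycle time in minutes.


13.5159 min

Convert haul speed to m/min: 26 * 1000/60 = 433.3333333 m/min
Haul time = 725 / 433.3333333 = 1.673076923 min
Convert return speed to m/min: 35 * 1000/60 = 583.3333333 m/min
Return time = 725 / 583.3333333 = 1.242857143 min
Total cycle time:
= 7.7 + 1.673076923 + 2.3 + 1.242857143 + 0.6
= 13.5159 min


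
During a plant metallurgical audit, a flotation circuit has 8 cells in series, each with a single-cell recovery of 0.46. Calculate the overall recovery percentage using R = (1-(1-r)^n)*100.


Complement of single-cell recovery:
1 - r = 1 - 0.46 = 0.54
Raise to power n:
(1 - r)^8 = 0.54^8 = 0.007230196134
Overall recovery:
R = (1 - 0.007230196134) * 100
= 99.277%

99.277%


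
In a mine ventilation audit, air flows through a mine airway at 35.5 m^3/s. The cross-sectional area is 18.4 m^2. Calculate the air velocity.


Velocity = flow rate / cross-sectional area
= 35.5 / 18.4
= 1.9293 m/s

1.9293 m/s


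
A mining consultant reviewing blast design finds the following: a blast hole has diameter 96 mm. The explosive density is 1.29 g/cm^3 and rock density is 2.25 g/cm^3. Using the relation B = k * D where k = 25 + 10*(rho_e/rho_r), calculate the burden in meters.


First, compute k:
rho_e / rho_r = 1.29 / 2.25 = 0.5733333333
k = 25 + 10 * 0.5733333333 = 30.73333333
Then, compute burden:
B = k * D / 1000 = 30.73333333 * 96 / 1000
= 2950.4 / 1000
= 2.9504 m

2.9504 m


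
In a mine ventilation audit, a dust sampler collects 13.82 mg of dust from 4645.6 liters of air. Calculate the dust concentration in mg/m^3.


2.9749 mg/m^3

Convert liters to m^3: 1 m^3 = 1000 L
Concentration = mass / volume * 1000
= 13.82 / 4645.6 * 1000
= 0.00297485793 * 1000
= 2.9749 mg/m^3


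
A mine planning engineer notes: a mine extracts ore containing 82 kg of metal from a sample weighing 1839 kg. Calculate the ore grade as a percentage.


Ore grade = (metal mass / ore mass) * 100
= (82 / 1839) * 100
= 0.04458945079 * 100
= 4.4589%

4.4589%


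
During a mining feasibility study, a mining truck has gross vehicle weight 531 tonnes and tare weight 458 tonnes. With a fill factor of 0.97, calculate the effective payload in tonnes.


Maximum payload = gross - tare
= 531 - 458 = 73 tonnes
Effective payload = max payload * fill factor
= 73 * 0.97
= 70.81 tonnes

70.81 tonnes


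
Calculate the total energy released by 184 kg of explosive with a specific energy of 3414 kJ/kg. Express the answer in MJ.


628.176 MJ

Energy = mass * specific_energy / 1000
= 184 * 3414 / 1000
= 628176 / 1000
= 628.176 MJ


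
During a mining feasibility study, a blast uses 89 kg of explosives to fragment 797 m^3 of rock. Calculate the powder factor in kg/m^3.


Powder factor = explosive mass / rock volume
= 89 / 797
= 0.1117 kg/m^3

0.1117 kg/m^3


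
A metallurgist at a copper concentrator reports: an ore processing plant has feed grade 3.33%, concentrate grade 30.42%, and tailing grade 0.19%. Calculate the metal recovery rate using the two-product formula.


Using the two-product formula:
R = 100 * c * (f - t) / (f * (c - t))
Numerator = 100 * 30.42 * (3.33 - 0.19)
= 100 * 30.42 * 3.14
= 9551.88
Denominator = 3.33 * (30.42 - 0.19)
= 3.33 * 30.23
= 100.6659
R = 9551.88 / 100.6659
= 94.8869%

94.8869%


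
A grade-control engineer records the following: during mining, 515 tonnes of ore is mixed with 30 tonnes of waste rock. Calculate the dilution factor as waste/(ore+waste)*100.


5.5046%

Total material = ore + waste
= 515 + 30 = 545 tonnes
Dilution = waste / total * 100
= 30 / 545 * 100
= 0.05504587156 * 100
= 5.5046%


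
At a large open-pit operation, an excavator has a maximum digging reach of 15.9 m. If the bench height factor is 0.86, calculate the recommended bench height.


13.674 m

Bench height = reach * factor
= 15.9 * 0.86
= 13.674 m


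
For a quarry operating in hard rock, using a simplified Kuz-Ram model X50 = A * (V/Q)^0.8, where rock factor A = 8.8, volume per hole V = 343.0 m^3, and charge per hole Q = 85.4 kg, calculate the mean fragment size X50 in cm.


Compute V/Q:
V/Q = 343.0 / 85.4 = 4.016393443
Raise to the power 0.8:
(V/Q)^0.8 = 4.016393443^0.8 = 3.041368191
Multiply by A:
X50 = 8.8 * 3.041368191
= 26.764 cm

26.764 cm


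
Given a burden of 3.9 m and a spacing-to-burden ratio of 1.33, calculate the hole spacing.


Spacing = burden * ratio
= 3.9 * 1.33
= 5.187 m

5.187 m


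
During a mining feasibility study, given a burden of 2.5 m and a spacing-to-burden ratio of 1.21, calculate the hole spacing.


Spacing = burden * ratio
= 2.5 * 1.21
= 3.025 m

3.025 m


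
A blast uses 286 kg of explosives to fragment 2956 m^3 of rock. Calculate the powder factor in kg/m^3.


0.0968 kg/m^3

Powder factor = explosive mass / rock volume
= 286 / 2956
= 0.0968 kg/m^3


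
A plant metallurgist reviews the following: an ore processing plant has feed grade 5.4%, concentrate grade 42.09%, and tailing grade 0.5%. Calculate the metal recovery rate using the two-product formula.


Using the two-product formula:
R = 100 * c * (f - t) / (f * (c - t))
Numerator = 100 * 42.09 * (5.4 - 0.5)
= 100 * 42.09 * 4.9
= 20624.1
Denominator = 5.4 * (42.09 - 0.5)
= 5.4 * 41.59
= 224.586
R = 20624.1 / 224.586
= 91.8316%

91.8316%


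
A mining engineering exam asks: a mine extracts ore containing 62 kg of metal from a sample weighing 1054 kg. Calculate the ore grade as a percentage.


Ore grade = (metal mass / ore mass) * 100
= (62 / 1054) * 100
= 0.05882352941 * 100
= 5.8824%

5.8824%


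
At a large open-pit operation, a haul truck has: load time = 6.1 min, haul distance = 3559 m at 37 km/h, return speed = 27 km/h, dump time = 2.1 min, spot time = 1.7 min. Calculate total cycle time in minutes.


Convert haul speed to m/min: 37 * 1000/60 = 616.6666667 m/min
Haul time = 3559 / 616.6666667 = 5.771351351 min
Convert return speed to m/min: 27 * 1000/60 = 450 m/min
Return time = 3559 / 450 = 7.908888889 min
Total cycle time:
= 6.1 + 5.771351351 + 2.1 + 7.908888889 + 1.7
= 23.5802 min

23.5802 min


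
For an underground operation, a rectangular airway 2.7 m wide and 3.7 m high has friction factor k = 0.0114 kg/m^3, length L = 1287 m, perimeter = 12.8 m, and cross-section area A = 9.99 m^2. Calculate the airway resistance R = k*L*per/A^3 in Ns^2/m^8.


0.1884 Ns^2/m^8

Compute the numerator:
k * L * per = 0.0114 * 1287 * 12.8
= 187.79904
Compute the denominator:
A^3 = 9.99^3 = 997.002999
Resistance:
R = 187.79904 / 997.002999
= 0.1884 Ns^2/m^8


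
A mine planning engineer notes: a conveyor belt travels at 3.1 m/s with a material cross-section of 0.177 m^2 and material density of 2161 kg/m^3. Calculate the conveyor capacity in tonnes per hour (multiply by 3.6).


Volumetric flow = speed * area
= 3.1 * 0.177 = 0.5487 m^3/s
Mass flow = volumetric * density
= 0.5487 * 2161 = 1185.7407 kg/s
Convert to t/h: multiply by 3.6
Capacity = 1185.7407 * 3.6
= 4268.6665 t/h

4268.6665 t/h


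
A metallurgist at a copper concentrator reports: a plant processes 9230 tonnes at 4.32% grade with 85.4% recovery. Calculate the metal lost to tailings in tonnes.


58.2155 tonnes

Total metal in feed:
= 9230 * 4.32 / 100 = 398.736 tonnes
Metal recovered:
= 398.736 * 85.4 / 100 = 340.520544 tonnes
Metal lost to tailings:
= 398.736 - 340.520544
= 58.2155 tonnes


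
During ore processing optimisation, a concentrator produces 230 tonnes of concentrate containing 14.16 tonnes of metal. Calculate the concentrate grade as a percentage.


Grade = (metal in concentrate / concentrate mass) * 100
= (14.16 / 230) * 100
= 0.06156521739 * 100
= 6.1565%

6.1565%


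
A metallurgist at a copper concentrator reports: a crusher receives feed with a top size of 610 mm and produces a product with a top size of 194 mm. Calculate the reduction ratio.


Reduction ratio = feed size / product size
= 610 / 194
= 3.1443

3.1443


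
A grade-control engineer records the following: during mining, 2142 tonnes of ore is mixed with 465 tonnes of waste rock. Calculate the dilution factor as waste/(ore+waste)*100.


Total material = ore + waste
= 2142 + 465 = 2607 tonnes
Dilution = waste / total * 100
= 465 / 2607 * 100
= 0.1783659379 * 100
= 17.8366%

17.8366%


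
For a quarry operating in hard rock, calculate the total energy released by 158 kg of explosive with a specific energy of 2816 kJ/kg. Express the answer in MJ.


444.928 MJ

Energy = mass * specific_energy / 1000
= 158 * 2816 / 1000
= 444928 / 1000
= 444.928 MJ


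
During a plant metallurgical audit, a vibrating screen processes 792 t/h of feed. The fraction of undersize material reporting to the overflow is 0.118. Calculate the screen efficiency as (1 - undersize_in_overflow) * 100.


88.2%

Screen efficiency = (1 - fraction of undersize in overflow) * 100
= (1 - 0.118) * 100
= 0.882 * 100
= 88.2%


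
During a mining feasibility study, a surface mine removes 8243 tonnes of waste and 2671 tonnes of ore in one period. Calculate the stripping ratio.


Stripping ratio = waste tonnage / ore tonnage
= 8243 / 2671
= 3.0861

3.0861


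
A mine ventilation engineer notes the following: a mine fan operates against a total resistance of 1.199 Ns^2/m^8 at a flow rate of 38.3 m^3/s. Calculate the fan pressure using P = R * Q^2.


1758.8011 Pa

Compute Q^2:
Q^2 = 38.3^2 = 1466.89
Compute pressure:
P = R * Q^2 = 1.199 * 1466.89
= 1758.8011 Pa


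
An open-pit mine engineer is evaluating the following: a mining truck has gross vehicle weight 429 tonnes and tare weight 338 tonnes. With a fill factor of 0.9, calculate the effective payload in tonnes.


Maximum payload = gross - tare
= 429 - 338 = 91 tonnes
Effective payload = max payload * fill factor
= 91 * 0.9
= 81.9 tonnes

81.9 tonnes


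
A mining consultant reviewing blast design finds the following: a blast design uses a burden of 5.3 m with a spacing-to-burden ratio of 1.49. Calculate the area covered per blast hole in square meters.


First, find the spacing:
Spacing = burden * ratio = 5.3 * 1.49
= 7.897 m
Then, calculate the area:
Area = burden * spacing = 5.3 * 7.897
= 41.8541 m^2

41.8541 m^2


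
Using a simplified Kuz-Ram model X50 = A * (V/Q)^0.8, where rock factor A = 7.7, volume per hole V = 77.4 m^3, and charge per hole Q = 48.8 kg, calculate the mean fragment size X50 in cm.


Compute V/Q:
V/Q = 77.4 / 48.8 = 1.586065574
Raise to the power 0.8:
(V/Q)^0.8 = 1.586065574^0.8 = 1.446295087
Multiply by A:
X50 = 7.7 * 1.446295087
= 11.1365 cm

11.1365 cm


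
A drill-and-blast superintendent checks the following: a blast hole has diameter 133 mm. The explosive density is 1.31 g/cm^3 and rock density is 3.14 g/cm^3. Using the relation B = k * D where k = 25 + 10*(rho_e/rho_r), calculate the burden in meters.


First, compute k:
rho_e / rho_r = 1.31 / 3.14 = 0.4171974522
k = 25 + 10 * 0.4171974522 = 29.17197452
Then, compute burden:
B = k * D / 1000 = 29.17197452 * 133 / 1000
= 3879.872611 / 1000
= 3.8799 m

3.8799 m


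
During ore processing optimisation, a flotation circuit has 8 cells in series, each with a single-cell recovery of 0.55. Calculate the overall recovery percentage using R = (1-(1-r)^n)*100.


99.8318%

Complement of single-cell recovery:
1 - r = 1 - 0.55 = 0.45
Raise to power n:
(1 - r)^8 = 0.45^8 = 0.001681512539
Overall recovery:
R = (1 - 0.001681512539) * 100
= 99.8318%


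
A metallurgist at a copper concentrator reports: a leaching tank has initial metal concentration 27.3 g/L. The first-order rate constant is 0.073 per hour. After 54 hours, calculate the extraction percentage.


98.0591%

Compute the exponent:
-k * t = -0.073 * 54 = -3.942
Remaining concentration:
C = 27.3 * exp(-3.942)
= 27.3 * 0.01940935719
= 0.5298754512 g/L
Extracted = 27.3 - 0.5298754512 = 26.77012455 g/L
Extraction % = 26.77012455 / 27.3 * 100
= 98.0591%


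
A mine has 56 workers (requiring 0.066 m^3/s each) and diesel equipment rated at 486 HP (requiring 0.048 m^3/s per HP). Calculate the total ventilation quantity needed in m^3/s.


Airflow for workers:
Q_people = 56 * 0.066 = 3.696 m^3/s
Airflow for diesel equipment:
Q_diesel = 486 * 0.048 = 23.328 m^3/s
Total ventilation:
Q_total = 3.696 + 23.328
= 27.024 m^3/s

27.024 m^3/s


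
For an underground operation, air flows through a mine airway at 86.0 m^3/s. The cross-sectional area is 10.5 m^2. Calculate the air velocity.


Velocity = flow rate / cross-sectional area
= 86.0 / 10.5
= 8.1905 m/s

8.1905 m/s


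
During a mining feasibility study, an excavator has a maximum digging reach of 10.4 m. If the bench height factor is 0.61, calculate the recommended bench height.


Bench height = reach * factor
= 10.4 * 0.61
= 6.344 m

6.344 m


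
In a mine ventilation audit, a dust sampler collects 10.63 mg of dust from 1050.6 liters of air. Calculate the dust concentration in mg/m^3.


10.118 mg/m^3

Convert liters to m^3: 1 m^3 = 1000 L
Concentration = mass / volume * 1000
= 10.63 / 1050.6 * 1000
= 0.01011802779 * 1000
= 10.118 mg/m^3


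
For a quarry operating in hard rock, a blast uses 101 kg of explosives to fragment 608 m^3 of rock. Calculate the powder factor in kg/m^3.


0.1661 kg/m^3

Powder factor = explosive mass / rock volume
= 101 / 608
= 0.1661 kg/m^3


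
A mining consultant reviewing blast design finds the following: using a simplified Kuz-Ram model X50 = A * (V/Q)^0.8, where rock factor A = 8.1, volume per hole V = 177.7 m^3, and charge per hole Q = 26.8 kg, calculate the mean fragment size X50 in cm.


36.7898 cm

Compute V/Q:
V/Q = 177.7 / 26.8 = 6.630597015
Raise to the power 0.8:
(V/Q)^0.8 = 6.630597015^0.8 = 4.541947469
Multiply by A:
X50 = 8.1 * 4.541947469
= 36.7898 cm


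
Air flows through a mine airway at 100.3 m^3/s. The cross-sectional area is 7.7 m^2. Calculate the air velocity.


13.026 m/s

Velocity = flow rate / cross-sectional area
= 100.3 / 7.7
= 13.026 m/s


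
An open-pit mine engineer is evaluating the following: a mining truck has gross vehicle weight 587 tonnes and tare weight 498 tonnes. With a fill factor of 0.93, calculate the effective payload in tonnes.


82.77 tonnes

Maximum payload = gross - tare
= 587 - 498 = 89 tonnes
Effective payload = max payload * fill factor
= 89 * 0.93
= 82.77 tonnes


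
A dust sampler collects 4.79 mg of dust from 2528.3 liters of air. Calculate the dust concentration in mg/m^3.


1.8946 mg/m^3

Convert liters to m^3: 1 m^3 = 1000 L
Concentration = mass / volume * 1000
= 4.79 / 2528.3 * 1000
= 0.001894553653 * 1000
= 1.8946 mg/m^3


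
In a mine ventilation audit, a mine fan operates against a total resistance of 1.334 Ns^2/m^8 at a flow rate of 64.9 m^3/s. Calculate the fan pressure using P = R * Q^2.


Compute Q^2:
Q^2 = 64.9^2 = 4212.01
Compute pressure:
P = R * Q^2 = 1.334 * 4212.01
= 5618.8213 Pa

5618.8213 Pa


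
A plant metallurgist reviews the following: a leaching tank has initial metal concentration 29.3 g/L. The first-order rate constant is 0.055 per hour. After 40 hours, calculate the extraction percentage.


88.9197%

Compute the exponent:
-k * t = -0.055 * 40 = -2.2
Remaining concentration:
C = 29.3 * exp(-2.2)
= 29.3 * 0.1108031584
= 3.24653254 g/L
Extracted = 29.3 - 3.24653254 = 26.05346746 g/L
Extraction % = 26.05346746 / 29.3 * 100
= 88.9197%


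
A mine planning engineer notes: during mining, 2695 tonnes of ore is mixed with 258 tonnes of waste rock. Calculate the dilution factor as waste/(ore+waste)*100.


Total material = ore + waste
= 2695 + 258 = 2953 tonnes
Dilution = waste / total * 100
= 258 / 2953 * 100
= 0.08736877751 * 100
= 8.7369%

8.7369%


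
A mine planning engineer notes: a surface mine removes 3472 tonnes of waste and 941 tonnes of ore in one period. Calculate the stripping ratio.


Stripping ratio = waste tonnage / ore tonnage
= 3472 / 941
= 3.6897

3.6897


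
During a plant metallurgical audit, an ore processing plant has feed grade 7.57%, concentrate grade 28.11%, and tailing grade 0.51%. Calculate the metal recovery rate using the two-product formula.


94.9862%

Using the two-product formula:
R = 100 * c * (f - t) / (f * (c - t))
Numerator = 100 * 28.11 * (7.57 - 0.51)
= 100 * 28.11 * 7.06
= 19845.66
Denominator = 7.57 * (28.11 - 0.51)
= 7.57 * 27.6
= 208.932
R = 19845.66 / 208.932
= 94.9862%


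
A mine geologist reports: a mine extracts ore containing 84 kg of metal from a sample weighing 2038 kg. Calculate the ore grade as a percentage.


4.1217%

Ore grade = (metal mass / ore mass) * 100
= (84 / 2038) * 100
= 0.04121687929 * 100
= 4.1217%


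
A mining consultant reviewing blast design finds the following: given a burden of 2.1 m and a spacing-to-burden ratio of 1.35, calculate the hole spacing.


2.835 m

Spacing = burden * ratio
= 2.1 * 1.35
= 2.835 m


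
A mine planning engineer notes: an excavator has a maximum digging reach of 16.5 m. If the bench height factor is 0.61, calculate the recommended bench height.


Bench height = reach * factor
= 16.5 * 0.61
= 10.065 m

10.065 m


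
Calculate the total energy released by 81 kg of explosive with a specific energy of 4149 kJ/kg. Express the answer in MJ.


336.069 MJ

Energy = mass * specific_energy / 1000
= 81 * 4149 / 1000
= 336069 / 1000
= 336.069 MJ


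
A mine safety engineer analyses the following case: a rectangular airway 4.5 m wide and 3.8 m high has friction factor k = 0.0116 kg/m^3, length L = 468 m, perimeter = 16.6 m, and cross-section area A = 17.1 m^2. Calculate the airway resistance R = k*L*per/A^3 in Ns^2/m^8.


Compute the numerator:
k * L * per = 0.0116 * 468 * 16.6
= 90.11808
Compute the denominator:
A^3 = 17.1^3 = 5000.211
Resistance:
R = 90.11808 / 5000.211
= 0.018 Ns^2/m^8

0.018 Ns^2/m^8


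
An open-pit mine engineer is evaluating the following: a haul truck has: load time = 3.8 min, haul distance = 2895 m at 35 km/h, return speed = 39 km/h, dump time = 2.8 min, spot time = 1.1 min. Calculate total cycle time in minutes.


17.1167 min

Convert haul speed to m/min: 35 * 1000/60 = 583.3333333 m/min
Haul time = 2895 / 583.3333333 = 4.962857143 min
Convert return speed to m/min: 39 * 1000/60 = 650 m/min
Return time = 2895 / 650 = 4.453846154 min
Total cycle time:
= 3.8 + 4.962857143 + 2.8 + 4.453846154 + 1.1
= 17.1167 min


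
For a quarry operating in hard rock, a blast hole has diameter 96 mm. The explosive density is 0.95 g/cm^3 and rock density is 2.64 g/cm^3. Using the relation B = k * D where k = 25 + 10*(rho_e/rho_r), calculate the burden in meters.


2.7455 m

First, compute k:
rho_e / rho_r = 0.95 / 2.64 = 0.3598484848
k = 25 + 10 * 0.3598484848 = 28.59848485
Then, compute burden:
B = k * D / 1000 = 28.59848485 * 96 / 1000
= 2745.454545 / 1000
= 2.7455 m


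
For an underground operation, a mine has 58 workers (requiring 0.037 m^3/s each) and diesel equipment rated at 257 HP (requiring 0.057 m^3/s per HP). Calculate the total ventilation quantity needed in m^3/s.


Airflow for workers:
Q_people = 58 * 0.037 = 2.146 m^3/s
Airflow for diesel equipment:
Q_diesel = 257 * 0.057 = 14.649 m^3/s
Total ventilation:
Q_total = 2.146 + 14.649
= 16.795 m^3/s

16.795 m^3/s


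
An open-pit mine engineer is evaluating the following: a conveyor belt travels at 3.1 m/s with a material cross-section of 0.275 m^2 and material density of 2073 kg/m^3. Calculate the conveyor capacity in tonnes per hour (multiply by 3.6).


6362.037 t/h

Volumetric flow = speed * area
= 3.1 * 0.275 = 0.8525 m^3/s
Mass flow = volumetric * density
= 0.8525 * 2073 = 1767.2325 kg/s
Convert to t/h: multiply by 3.6
Capacity = 1767.2325 * 3.6
= 6362.037 t/h


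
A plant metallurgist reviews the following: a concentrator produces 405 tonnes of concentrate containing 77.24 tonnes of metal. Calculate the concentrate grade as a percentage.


19.0716%

Grade = (metal in concentrate / concentrate mass) * 100
= (77.24 / 405) * 100
= 0.1907160494 * 100
= 19.0716%


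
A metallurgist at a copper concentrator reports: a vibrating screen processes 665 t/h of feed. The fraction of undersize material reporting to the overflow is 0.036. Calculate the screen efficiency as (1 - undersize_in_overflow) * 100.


Screen efficiency = (1 - fraction of undersize in overflow) * 100
= (1 - 0.036) * 100
= 0.964 * 100
= 96.4%

96.4%


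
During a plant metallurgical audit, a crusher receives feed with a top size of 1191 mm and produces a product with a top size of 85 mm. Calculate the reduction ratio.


14.0118

Reduction ratio = feed size / product size
= 1191 / 85
= 14.0118


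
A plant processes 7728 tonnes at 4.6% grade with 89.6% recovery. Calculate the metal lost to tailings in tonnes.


36.9708 tonnes

Total metal in feed:
= 7728 * 4.6 / 100 = 355.488 tonnes
Metal recovered:
= 355.488 * 89.6 / 100 = 318.517248 tonnes
Metal lost to tailings:
= 355.488 - 318.517248
= 36.9708 tonnes


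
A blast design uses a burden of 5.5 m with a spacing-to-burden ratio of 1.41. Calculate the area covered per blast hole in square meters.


First, find the spacing:
Spacing = burden * ratio = 5.5 * 1.41
= 7.755 m
Then, calculate the area:
Area = burden * spacing = 5.5 * 7.755
= 42.6525 m^2

42.6525 m^2


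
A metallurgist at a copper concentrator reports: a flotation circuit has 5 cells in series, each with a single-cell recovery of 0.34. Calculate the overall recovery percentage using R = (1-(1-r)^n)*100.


87.4767%

Complement of single-cell recovery:
1 - r = 1 - 0.34 = 0.66
Raise to power n:
(1 - r)^5 = 0.66^5 = 0.1252332576
Overall recovery:
R = (1 - 0.1252332576) * 100
= 87.4767%


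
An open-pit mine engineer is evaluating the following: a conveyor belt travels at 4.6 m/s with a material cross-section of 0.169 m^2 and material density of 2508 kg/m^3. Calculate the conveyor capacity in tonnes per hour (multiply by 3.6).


Volumetric flow = speed * area
= 4.6 * 0.169 = 0.7774 m^3/s
Mass flow = volumetric * density
= 0.7774 * 2508 = 1949.7192 kg/s
Convert to t/h: multiply by 3.6
Capacity = 1949.7192 * 3.6
= 7018.9891 t/h

7018.9891 t/h


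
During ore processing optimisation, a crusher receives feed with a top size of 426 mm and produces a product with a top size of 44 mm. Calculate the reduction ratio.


9.6818

Reduction ratio = feed size / product size
= 426 / 44
= 9.6818


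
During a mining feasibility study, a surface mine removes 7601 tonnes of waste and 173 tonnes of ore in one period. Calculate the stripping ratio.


43.9364

Stripping ratio = waste tonnage / ore tonnage
= 7601 / 173
= 43.9364


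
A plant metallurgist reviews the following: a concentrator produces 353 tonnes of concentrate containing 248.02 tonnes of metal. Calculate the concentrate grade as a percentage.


Grade = (metal in concentrate / concentrate mass) * 100
= (248.02 / 353) * 100
= 0.7026062323 * 100
= 70.2606%

70.2606%


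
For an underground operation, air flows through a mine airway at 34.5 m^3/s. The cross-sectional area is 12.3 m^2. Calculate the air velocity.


2.8049 m/s

Velocity = flow rate / cross-sectional area
= 34.5 / 12.3
= 2.8049 m/s


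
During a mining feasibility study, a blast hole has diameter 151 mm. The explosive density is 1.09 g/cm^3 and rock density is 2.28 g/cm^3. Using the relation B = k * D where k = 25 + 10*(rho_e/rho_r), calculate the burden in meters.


First, compute k:
rho_e / rho_r = 1.09 / 2.28 = 0.4780701754
k = 25 + 10 * 0.4780701754 = 29.78070175
Then, compute burden:
B = k * D / 1000 = 29.78070175 * 151 / 1000
= 4496.885965 / 1000
= 4.4969 m

4.4969 m


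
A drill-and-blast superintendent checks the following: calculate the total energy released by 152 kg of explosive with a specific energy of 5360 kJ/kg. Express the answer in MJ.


Energy = mass * specific_energy / 1000
= 152 * 5360 / 1000
= 814720 / 1000
= 814.72 MJ

814.72 MJ


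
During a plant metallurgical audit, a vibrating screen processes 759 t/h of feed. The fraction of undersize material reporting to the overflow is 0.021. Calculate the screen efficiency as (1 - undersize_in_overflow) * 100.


97.9%

Screen efficiency = (1 - fraction of undersize in overflow) * 100
= (1 - 0.021) * 100
= 0.979 * 100
= 97.9%


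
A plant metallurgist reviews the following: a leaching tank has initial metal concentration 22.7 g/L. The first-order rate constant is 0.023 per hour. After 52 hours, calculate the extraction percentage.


Compute the exponent:
-k * t = -0.023 * 52 = -1.196
Remaining concentration:
C = 22.7 * exp(-1.196)
= 22.7 * 0.3024014015
= 6.864511815 g/L
Extracted = 22.7 - 6.864511815 = 15.83548819 g/L
Extraction % = 15.83548819 / 22.7 * 100
= 69.7599%

69.7599%


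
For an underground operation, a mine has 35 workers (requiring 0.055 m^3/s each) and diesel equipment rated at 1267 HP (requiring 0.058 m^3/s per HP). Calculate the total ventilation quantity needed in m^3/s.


75.411 m^3/s

Airflow for workers:
Q_people = 35 * 0.055 = 1.925 m^3/s
Airflow for diesel equipment:
Q_diesel = 1267 * 0.058 = 73.486 m^3/s
Total ventilation:
Q_total = 1.925 + 73.486
= 75.411 m^3/s


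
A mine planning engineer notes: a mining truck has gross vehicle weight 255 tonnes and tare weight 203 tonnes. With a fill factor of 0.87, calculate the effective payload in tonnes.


Maximum payload = gross - tare
= 255 - 203 = 52 tonnes
Effective payload = max payload * fill factor
= 52 * 0.87
= 45.24 tonnes

45.24 tonnes


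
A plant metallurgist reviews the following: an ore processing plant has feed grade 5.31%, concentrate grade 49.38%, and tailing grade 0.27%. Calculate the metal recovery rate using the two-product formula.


95.4371%

Using the two-product formula:
R = 100 * c * (f - t) / (f * (c - t))
Numerator = 100 * 49.38 * (5.31 - 0.27)
= 100 * 49.38 * 5.04
= 24887.52
Denominator = 5.31 * (49.38 - 0.27)
= 5.31 * 49.11
= 260.7741
R = 24887.52 / 260.7741
= 95.4371%


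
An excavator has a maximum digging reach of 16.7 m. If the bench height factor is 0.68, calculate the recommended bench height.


Bench height = reach * factor
= 16.7 * 0.68
= 11.356 m

11.356 m


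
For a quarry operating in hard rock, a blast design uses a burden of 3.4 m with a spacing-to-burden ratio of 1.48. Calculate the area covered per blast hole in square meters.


First, find the spacing:
Spacing = burden * ratio = 3.4 * 1.48
= 5.032 m
Then, calculate the area:
Area = burden * spacing = 3.4 * 5.032
= 17.1088 m^2

17.1088 m^2


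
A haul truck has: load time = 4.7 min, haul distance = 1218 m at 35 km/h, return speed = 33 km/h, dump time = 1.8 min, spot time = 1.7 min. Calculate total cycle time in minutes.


Convert haul speed to m/min: 35 * 1000/60 = 583.3333333 m/min
Haul time = 1218 / 583.3333333 = 2.088 min
Convert return speed to m/min: 33 * 1000/60 = 550 m/min
Return time = 1218 / 550 = 2.214545455 min
Total cycle time:
= 4.7 + 2.088 + 1.8 + 2.214545455 + 1.7
= 12.5025 min

12.5025 min


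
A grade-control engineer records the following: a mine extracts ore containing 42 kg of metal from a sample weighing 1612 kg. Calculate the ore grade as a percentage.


Ore grade = (metal mass / ore mass) * 100
= (42 / 1612) * 100
= 0.02605459057 * 100
= 2.6055%

2.6055%


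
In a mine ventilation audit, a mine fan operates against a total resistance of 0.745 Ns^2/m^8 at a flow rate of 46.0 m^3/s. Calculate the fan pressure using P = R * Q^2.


Compute Q^2:
Q^2 = 46.0^2 = 2116.0
Compute pressure:
P = R * Q^2 = 0.745 * 2116.0
= 1576.42 Pa

1576.42 Pa


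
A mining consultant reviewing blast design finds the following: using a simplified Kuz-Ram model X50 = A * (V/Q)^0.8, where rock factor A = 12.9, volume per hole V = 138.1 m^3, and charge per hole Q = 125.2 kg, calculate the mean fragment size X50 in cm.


13.9528 cm

Compute V/Q:
V/Q = 138.1 / 125.2 = 1.103035144
Raise to the power 0.8:
(V/Q)^0.8 = 1.103035144^0.8 = 1.081611957
Multiply by A:
X50 = 12.9 * 1.081611957
= 13.9528 cm


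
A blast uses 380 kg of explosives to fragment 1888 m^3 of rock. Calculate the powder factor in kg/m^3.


Powder factor = explosive mass / rock volume
= 380 / 1888
= 0.2013 kg/m^3

0.2013 kg/m^3


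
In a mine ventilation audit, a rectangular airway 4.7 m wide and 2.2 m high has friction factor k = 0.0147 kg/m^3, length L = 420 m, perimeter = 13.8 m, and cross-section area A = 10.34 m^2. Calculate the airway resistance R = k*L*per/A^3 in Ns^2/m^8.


Compute the numerator:
k * L * per = 0.0147 * 420 * 13.8
= 85.2012
Compute the denominator:
A^3 = 10.34^3 = 1105.507304
Resistance:
R = 85.2012 / 1105.507304
= 0.0771 Ns^2/m^8

0.0771 Ns^2/m^8
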